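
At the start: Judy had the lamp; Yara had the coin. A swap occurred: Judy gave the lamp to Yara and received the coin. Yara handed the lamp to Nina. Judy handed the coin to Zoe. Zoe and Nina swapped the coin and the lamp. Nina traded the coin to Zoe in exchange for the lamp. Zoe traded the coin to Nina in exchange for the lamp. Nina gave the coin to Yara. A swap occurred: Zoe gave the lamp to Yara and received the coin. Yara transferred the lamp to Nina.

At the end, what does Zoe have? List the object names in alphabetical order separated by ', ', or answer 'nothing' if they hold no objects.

Tracking all object holders:
Start: lamp:Judy, coin:Yara
Event 1 (swap lamp<->coin: now lamp:Yara, coin:Judy). State: lamp:Yara, coin:Judy
Event 2 (give lamp: Yara -> Nina). State: lamp:Nina, coin:Judy
Event 3 (give coin: Judy -> Zoe). State: lamp:Nina, coin:Zoe
Event 4 (swap coin<->lamp: now coin:Nina, lamp:Zoe). State: lamp:Zoe, coin:Nina
Event 5 (swap coin<->lamp: now coin:Zoe, lamp:Nina). State: lamp:Nina, coin:Zoe
Event 6 (swap coin<->lamp: now coin:Nina, lamp:Zoe). State: lamp:Zoe, coin:Nina
Event 7 (give coin: Nina -> Yara). State: lamp:Zoe, coin:Yara
Event 8 (swap lamp<->coin: now lamp:Yara, coin:Zoe). State: lamp:Yara, coin:Zoe
Event 9 (give lamp: Yara -> Nina). State: lamp:Nina, coin:Zoe

Final state: lamp:Nina, coin:Zoe
Zoe holds: coin.

Answer: coin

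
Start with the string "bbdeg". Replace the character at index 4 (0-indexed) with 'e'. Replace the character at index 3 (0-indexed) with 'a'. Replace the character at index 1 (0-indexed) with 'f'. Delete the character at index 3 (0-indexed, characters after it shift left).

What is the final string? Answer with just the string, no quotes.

Applying each edit step by step:
Start: "bbdeg"
Op 1 (replace idx 4: 'g' -> 'e'): "bbdeg" -> "bbdee"
Op 2 (replace idx 3: 'e' -> 'a'): "bbdee" -> "bbdae"
Op 3 (replace idx 1: 'b' -> 'f'): "bbdae" -> "bfdae"
Op 4 (delete idx 3 = 'a'): "bfdae" -> "bfde"

Answer: bfde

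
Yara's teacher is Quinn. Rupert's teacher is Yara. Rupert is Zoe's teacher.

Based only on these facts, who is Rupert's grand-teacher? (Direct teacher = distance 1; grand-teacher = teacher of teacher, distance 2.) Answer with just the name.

Reconstructing the teacher chain from the given facts:
  Quinn -> Yara -> Rupert -> Zoe
(each arrow means 'teacher of the next')
Positions in the chain (0 = top):
  position of Quinn: 0
  position of Yara: 1
  position of Rupert: 2
  position of Zoe: 3

Rupert is at position 2; the grand-teacher is 2 steps up the chain, i.e. position 0: Quinn.

Answer: Quinn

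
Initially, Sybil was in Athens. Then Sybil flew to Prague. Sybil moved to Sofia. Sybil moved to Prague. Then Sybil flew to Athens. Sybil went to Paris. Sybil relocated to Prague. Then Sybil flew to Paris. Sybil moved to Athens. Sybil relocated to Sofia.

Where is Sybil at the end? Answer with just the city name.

Answer: Sofia

Derivation:
Tracking Sybil's location:
Start: Sybil is in Athens.
After move 1: Athens -> Prague. Sybil is in Prague.
After move 2: Prague -> Sofia. Sybil is in Sofia.
After move 3: Sofia -> Prague. Sybil is in Prague.
After move 4: Prague -> Athens. Sybil is in Athens.
After move 5: Athens -> Paris. Sybil is in Paris.
After move 6: Paris -> Prague. Sybil is in Prague.
After move 7: Prague -> Paris. Sybil is in Paris.
After move 8: Paris -> Athens. Sybil is in Athens.
After move 9: Athens -> Sofia. Sybil is in Sofia.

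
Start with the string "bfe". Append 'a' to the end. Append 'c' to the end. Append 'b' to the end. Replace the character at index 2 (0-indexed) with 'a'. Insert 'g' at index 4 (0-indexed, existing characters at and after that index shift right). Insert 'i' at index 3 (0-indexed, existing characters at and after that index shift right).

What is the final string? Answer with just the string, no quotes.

Answer: bfaiagcb

Derivation:
Applying each edit step by step:
Start: "bfe"
Op 1 (append 'a'): "bfe" -> "bfea"
Op 2 (append 'c'): "bfea" -> "bfeac"
Op 3 (append 'b'): "bfeac" -> "bfeacb"
Op 4 (replace idx 2: 'e' -> 'a'): "bfeacb" -> "bfaacb"
Op 5 (insert 'g' at idx 4): "bfaacb" -> "bfaagcb"
Op 6 (insert 'i' at idx 3): "bfaagcb" -> "bfaiagcb"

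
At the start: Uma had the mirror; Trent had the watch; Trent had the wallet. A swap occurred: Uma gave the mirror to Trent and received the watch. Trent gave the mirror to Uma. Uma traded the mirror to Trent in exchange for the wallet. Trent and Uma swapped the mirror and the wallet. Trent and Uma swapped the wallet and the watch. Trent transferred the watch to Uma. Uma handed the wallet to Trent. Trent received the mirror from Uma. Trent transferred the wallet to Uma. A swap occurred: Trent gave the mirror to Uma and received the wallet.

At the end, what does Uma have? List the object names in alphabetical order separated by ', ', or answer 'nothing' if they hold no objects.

Answer: mirror, watch

Derivation:
Tracking all object holders:
Start: mirror:Uma, watch:Trent, wallet:Trent
Event 1 (swap mirror<->watch: now mirror:Trent, watch:Uma). State: mirror:Trent, watch:Uma, wallet:Trent
Event 2 (give mirror: Trent -> Uma). State: mirror:Uma, watch:Uma, wallet:Trent
Event 3 (swap mirror<->wallet: now mirror:Trent, wallet:Uma). State: mirror:Trent, watch:Uma, wallet:Uma
Event 4 (swap mirror<->wallet: now mirror:Uma, wallet:Trent). State: mirror:Uma, watch:Uma, wallet:Trent
Event 5 (swap wallet<->watch: now wallet:Uma, watch:Trent). State: mirror:Uma, watch:Trent, wallet:Uma
Event 6 (give watch: Trent -> Uma). State: mirror:Uma, watch:Uma, wallet:Uma
Event 7 (give wallet: Uma -> Trent). State: mirror:Uma, watch:Uma, wallet:Trent
Event 8 (give mirror: Uma -> Trent). State: mirror:Trent, watch:Uma, wallet:Trent
Event 9 (give wallet: Trent -> Uma). State: mirror:Trent, watch:Uma, wallet:Uma
Event 10 (swap mirror<->wallet: now mirror:Uma, wallet:Trent). State: mirror:Uma, watch:Uma, wallet:Trent

Final state: mirror:Uma, watch:Uma, wallet:Trent
Uma holds: mirror, watch.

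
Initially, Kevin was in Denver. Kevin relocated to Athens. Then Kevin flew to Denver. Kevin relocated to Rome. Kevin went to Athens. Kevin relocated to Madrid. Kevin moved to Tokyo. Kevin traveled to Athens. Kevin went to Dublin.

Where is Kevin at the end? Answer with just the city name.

Answer: Dublin

Derivation:
Tracking Kevin's location:
Start: Kevin is in Denver.
After move 1: Denver -> Athens. Kevin is in Athens.
After move 2: Athens -> Denver. Kevin is in Denver.
After move 3: Denver -> Rome. Kevin is in Rome.
After move 4: Rome -> Athens. Kevin is in Athens.
After move 5: Athens -> Madrid. Kevin is in Madrid.
After move 6: Madrid -> Tokyo. Kevin is in Tokyo.
After move 7: Tokyo -> Athens. Kevin is in Athens.
After move 8: Athens -> Dublin. Kevin is in Dublin.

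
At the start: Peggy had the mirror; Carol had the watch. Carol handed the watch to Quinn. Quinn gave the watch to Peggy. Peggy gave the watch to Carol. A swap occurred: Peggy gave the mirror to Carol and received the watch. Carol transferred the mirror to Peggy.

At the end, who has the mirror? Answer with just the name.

Answer: Peggy

Derivation:
Tracking all object holders:
Start: mirror:Peggy, watch:Carol
Event 1 (give watch: Carol -> Quinn). State: mirror:Peggy, watch:Quinn
Event 2 (give watch: Quinn -> Peggy). State: mirror:Peggy, watch:Peggy
Event 3 (give watch: Peggy -> Carol). State: mirror:Peggy, watch:Carol
Event 4 (swap mirror<->watch: now mirror:Carol, watch:Peggy). State: mirror:Carol, watch:Peggy
Event 5 (give mirror: Carol -> Peggy). State: mirror:Peggy, watch:Peggy

Final state: mirror:Peggy, watch:Peggy
The mirror is held by Peggy.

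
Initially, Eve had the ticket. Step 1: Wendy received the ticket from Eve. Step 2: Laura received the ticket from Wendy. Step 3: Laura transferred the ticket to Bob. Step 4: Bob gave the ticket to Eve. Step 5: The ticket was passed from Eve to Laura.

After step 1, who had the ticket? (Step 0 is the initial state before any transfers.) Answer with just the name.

Tracking the ticket holder through step 1:
After step 0 (start): Eve
After step 1: Wendy

At step 1, the holder is Wendy.

Answer: Wendy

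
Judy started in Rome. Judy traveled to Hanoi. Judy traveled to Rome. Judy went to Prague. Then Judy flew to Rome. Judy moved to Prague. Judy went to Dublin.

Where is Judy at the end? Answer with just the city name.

Tracking Judy's location:
Start: Judy is in Rome.
After move 1: Rome -> Hanoi. Judy is in Hanoi.
After move 2: Hanoi -> Rome. Judy is in Rome.
After move 3: Rome -> Prague. Judy is in Prague.
After move 4: Prague -> Rome. Judy is in Rome.
After move 5: Rome -> Prague. Judy is in Prague.
After move 6: Prague -> Dublin. Judy is in Dublin.

Answer: Dublin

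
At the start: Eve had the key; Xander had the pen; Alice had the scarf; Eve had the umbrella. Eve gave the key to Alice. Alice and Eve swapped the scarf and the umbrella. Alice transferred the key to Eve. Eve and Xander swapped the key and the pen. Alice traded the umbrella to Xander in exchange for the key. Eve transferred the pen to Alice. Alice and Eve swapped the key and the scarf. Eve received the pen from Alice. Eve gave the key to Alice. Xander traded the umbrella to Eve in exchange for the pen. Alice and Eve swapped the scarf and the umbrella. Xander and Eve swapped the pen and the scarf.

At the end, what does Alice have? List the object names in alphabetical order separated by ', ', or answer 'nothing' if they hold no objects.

Answer: key, umbrella

Derivation:
Tracking all object holders:
Start: key:Eve, pen:Xander, scarf:Alice, umbrella:Eve
Event 1 (give key: Eve -> Alice). State: key:Alice, pen:Xander, scarf:Alice, umbrella:Eve
Event 2 (swap scarf<->umbrella: now scarf:Eve, umbrella:Alice). State: key:Alice, pen:Xander, scarf:Eve, umbrella:Alice
Event 3 (give key: Alice -> Eve). State: key:Eve, pen:Xander, scarf:Eve, umbrella:Alice
Event 4 (swap key<->pen: now key:Xander, pen:Eve). State: key:Xander, pen:Eve, scarf:Eve, umbrella:Alice
Event 5 (swap umbrella<->key: now umbrella:Xander, key:Alice). State: key:Alice, pen:Eve, scarf:Eve, umbrella:Xander
Event 6 (give pen: Eve -> Alice). State: key:Alice, pen:Alice, scarf:Eve, umbrella:Xander
Event 7 (swap key<->scarf: now key:Eve, scarf:Alice). State: key:Eve, pen:Alice, scarf:Alice, umbrella:Xander
Event 8 (give pen: Alice -> Eve). State: key:Eve, pen:Eve, scarf:Alice, umbrella:Xander
Event 9 (give key: Eve -> Alice). State: key:Alice, pen:Eve, scarf:Alice, umbrella:Xander
Event 10 (swap umbrella<->pen: now umbrella:Eve, pen:Xander). State: key:Alice, pen:Xander, scarf:Alice, umbrella:Eve
Event 11 (swap scarf<->umbrella: now scarf:Eve, umbrella:Alice). State: key:Alice, pen:Xander, scarf:Eve, umbrella:Alice
Event 12 (swap pen<->scarf: now pen:Eve, scarf:Xander). State: key:Alice, pen:Eve, scarf:Xander, umbrella:Alice

Final state: key:Alice, pen:Eve, scarf:Xander, umbrella:Alice
Alice holds: key, umbrella.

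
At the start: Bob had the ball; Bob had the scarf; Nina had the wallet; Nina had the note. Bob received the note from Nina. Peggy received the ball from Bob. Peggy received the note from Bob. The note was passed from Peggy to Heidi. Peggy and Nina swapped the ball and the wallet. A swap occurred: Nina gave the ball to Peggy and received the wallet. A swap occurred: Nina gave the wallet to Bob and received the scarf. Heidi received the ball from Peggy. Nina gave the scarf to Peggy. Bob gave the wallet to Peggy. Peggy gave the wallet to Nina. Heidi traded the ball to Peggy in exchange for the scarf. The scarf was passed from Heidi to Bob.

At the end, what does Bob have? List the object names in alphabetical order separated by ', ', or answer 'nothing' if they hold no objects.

Tracking all object holders:
Start: ball:Bob, scarf:Bob, wallet:Nina, note:Nina
Event 1 (give note: Nina -> Bob). State: ball:Bob, scarf:Bob, wallet:Nina, note:Bob
Event 2 (give ball: Bob -> Peggy). State: ball:Peggy, scarf:Bob, wallet:Nina, note:Bob
Event 3 (give note: Bob -> Peggy). State: ball:Peggy, scarf:Bob, wallet:Nina, note:Peggy
Event 4 (give note: Peggy -> Heidi). State: ball:Peggy, scarf:Bob, wallet:Nina, note:Heidi
Event 5 (swap ball<->wallet: now ball:Nina, wallet:Peggy). State: ball:Nina, scarf:Bob, wallet:Peggy, note:Heidi
Event 6 (swap ball<->wallet: now ball:Peggy, wallet:Nina). State: ball:Peggy, scarf:Bob, wallet:Nina, note:Heidi
Event 7 (swap wallet<->scarf: now wallet:Bob, scarf:Nina). State: ball:Peggy, scarf:Nina, wallet:Bob, note:Heidi
Event 8 (give ball: Peggy -> Heidi). State: ball:Heidi, scarf:Nina, wallet:Bob, note:Heidi
Event 9 (give scarf: Nina -> Peggy). State: ball:Heidi, scarf:Peggy, wallet:Bob, note:Heidi
Event 10 (give wallet: Bob -> Peggy). State: ball:Heidi, scarf:Peggy, wallet:Peggy, note:Heidi
Event 11 (give wallet: Peggy -> Nina). State: ball:Heidi, scarf:Peggy, wallet:Nina, note:Heidi
Event 12 (swap ball<->scarf: now ball:Peggy, scarf:Heidi). State: ball:Peggy, scarf:Heidi, wallet:Nina, note:Heidi
Event 13 (give scarf: Heidi -> Bob). State: ball:Peggy, scarf:Bob, wallet:Nina, note:Heidi

Final state: ball:Peggy, scarf:Bob, wallet:Nina, note:Heidi
Bob holds: scarf.

Answer: scarf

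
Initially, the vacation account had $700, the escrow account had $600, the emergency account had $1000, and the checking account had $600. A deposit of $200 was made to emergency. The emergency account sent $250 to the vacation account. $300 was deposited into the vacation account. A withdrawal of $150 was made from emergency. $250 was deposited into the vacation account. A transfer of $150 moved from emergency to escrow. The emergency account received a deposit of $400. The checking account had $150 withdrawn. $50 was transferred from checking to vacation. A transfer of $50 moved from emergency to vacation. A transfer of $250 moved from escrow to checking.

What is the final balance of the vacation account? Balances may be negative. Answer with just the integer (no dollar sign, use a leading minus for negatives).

Answer: 1600

Derivation:
Tracking account balances step by step:
Start: vacation=700, escrow=600, emergency=1000, checking=600
Event 1 (deposit 200 to emergency): emergency: 1000 + 200 = 1200. Balances: vacation=700, escrow=600, emergency=1200, checking=600
Event 2 (transfer 250 emergency -> vacation): emergency: 1200 - 250 = 950, vacation: 700 + 250 = 950. Balances: vacation=950, escrow=600, emergency=950, checking=600
Event 3 (deposit 300 to vacation): vacation: 950 + 300 = 1250. Balances: vacation=1250, escrow=600, emergency=950, checking=600
Event 4 (withdraw 150 from emergency): emergency: 950 - 150 = 800. Balances: vacation=1250, escrow=600, emergency=800, checking=600
Event 5 (deposit 250 to vacation): vacation: 1250 + 250 = 1500. Balances: vacation=1500, escrow=600, emergency=800, checking=600
Event 6 (transfer 150 emergency -> escrow): emergency: 800 - 150 = 650, escrow: 600 + 150 = 750. Balances: vacation=1500, escrow=750, emergency=650, checking=600
Event 7 (deposit 400 to emergency): emergency: 650 + 400 = 1050. Balances: vacation=1500, escrow=750, emergency=1050, checking=600
Event 8 (withdraw 150 from checking): checking: 600 - 150 = 450. Balances: vacation=1500, escrow=750, emergency=1050, checking=450
Event 9 (transfer 50 checking -> vacation): checking: 450 - 50 = 400, vacation: 1500 + 50 = 1550. Balances: vacation=1550, escrow=750, emergency=1050, checking=400
Event 10 (transfer 50 emergency -> vacation): emergency: 1050 - 50 = 1000, vacation: 1550 + 50 = 1600. Balances: vacation=1600, escrow=750, emergency=1000, checking=400
Event 11 (transfer 250 escrow -> checking): escrow: 750 - 250 = 500, checking: 400 + 250 = 650. Balances: vacation=1600, escrow=500, emergency=1000, checking=650

Final balance of vacation: 1600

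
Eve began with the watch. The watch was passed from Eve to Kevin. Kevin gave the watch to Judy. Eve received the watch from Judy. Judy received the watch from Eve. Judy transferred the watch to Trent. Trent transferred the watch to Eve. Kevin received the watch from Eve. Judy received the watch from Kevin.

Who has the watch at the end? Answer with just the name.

Tracking the watch through each event:
Start: Eve has the watch.
After event 1: Kevin has the watch.
After event 2: Judy has the watch.
After event 3: Eve has the watch.
After event 4: Judy has the watch.
After event 5: Trent has the watch.
After event 6: Eve has the watch.
After event 7: Kevin has the watch.
After event 8: Judy has the watch.

Answer: Judy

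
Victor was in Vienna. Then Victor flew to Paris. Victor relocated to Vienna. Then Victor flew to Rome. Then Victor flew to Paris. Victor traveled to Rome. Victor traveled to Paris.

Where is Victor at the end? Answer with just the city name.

Tracking Victor's location:
Start: Victor is in Vienna.
After move 1: Vienna -> Paris. Victor is in Paris.
After move 2: Paris -> Vienna. Victor is in Vienna.
After move 3: Vienna -> Rome. Victor is in Rome.
After move 4: Rome -> Paris. Victor is in Paris.
After move 5: Paris -> Rome. Victor is in Rome.
After move 6: Rome -> Paris. Victor is in Paris.

Answer: Paris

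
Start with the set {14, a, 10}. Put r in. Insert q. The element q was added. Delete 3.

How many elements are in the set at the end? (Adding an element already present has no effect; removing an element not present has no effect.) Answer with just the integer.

Tracking the set through each operation:
Start: {10, 14, a}
Event 1 (add r): added. Set: {10, 14, a, r}
Event 2 (add q): added. Set: {10, 14, a, q, r}
Event 3 (add q): already present, no change. Set: {10, 14, a, q, r}
Event 4 (remove 3): not present, no change. Set: {10, 14, a, q, r}

Final set: {10, 14, a, q, r} (size 5)

Answer: 5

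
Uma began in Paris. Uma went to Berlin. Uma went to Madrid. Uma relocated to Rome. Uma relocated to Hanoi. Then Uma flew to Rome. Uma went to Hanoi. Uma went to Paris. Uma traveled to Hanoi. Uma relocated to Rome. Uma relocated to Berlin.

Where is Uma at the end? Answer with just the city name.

Tracking Uma's location:
Start: Uma is in Paris.
After move 1: Paris -> Berlin. Uma is in Berlin.
After move 2: Berlin -> Madrid. Uma is in Madrid.
After move 3: Madrid -> Rome. Uma is in Rome.
After move 4: Rome -> Hanoi. Uma is in Hanoi.
After move 5: Hanoi -> Rome. Uma is in Rome.
After move 6: Rome -> Hanoi. Uma is in Hanoi.
After move 7: Hanoi -> Paris. Uma is in Paris.
After move 8: Paris -> Hanoi. Uma is in Hanoi.
After move 9: Hanoi -> Rome. Uma is in Rome.
After move 10: Rome -> Berlin. Uma is in Berlin.

Answer: Berlin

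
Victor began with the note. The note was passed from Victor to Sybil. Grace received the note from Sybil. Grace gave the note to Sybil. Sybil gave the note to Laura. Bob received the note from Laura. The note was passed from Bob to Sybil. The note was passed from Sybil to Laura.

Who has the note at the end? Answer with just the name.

Tracking the note through each event:
Start: Victor has the note.
After event 1: Sybil has the note.
After event 2: Grace has the note.
After event 3: Sybil has the note.
After event 4: Laura has the note.
After event 5: Bob has the note.
After event 6: Sybil has the note.
After event 7: Laura has the note.

Answer: Laura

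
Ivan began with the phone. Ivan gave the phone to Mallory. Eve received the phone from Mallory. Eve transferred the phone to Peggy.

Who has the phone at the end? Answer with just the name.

Answer: Peggy

Derivation:
Tracking the phone through each event:
Start: Ivan has the phone.
After event 1: Mallory has the phone.
After event 2: Eve has the phone.
After event 3: Peggy has the phone.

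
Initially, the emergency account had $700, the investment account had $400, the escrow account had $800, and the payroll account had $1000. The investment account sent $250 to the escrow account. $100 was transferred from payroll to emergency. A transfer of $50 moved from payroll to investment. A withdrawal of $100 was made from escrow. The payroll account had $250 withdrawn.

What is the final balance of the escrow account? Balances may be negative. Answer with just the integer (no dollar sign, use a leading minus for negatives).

Answer: 950

Derivation:
Tracking account balances step by step:
Start: emergency=700, investment=400, escrow=800, payroll=1000
Event 1 (transfer 250 investment -> escrow): investment: 400 - 250 = 150, escrow: 800 + 250 = 1050. Balances: emergency=700, investment=150, escrow=1050, payroll=1000
Event 2 (transfer 100 payroll -> emergency): payroll: 1000 - 100 = 900, emergency: 700 + 100 = 800. Balances: emergency=800, investment=150, escrow=1050, payroll=900
Event 3 (transfer 50 payroll -> investment): payroll: 900 - 50 = 850, investment: 150 + 50 = 200. Balances: emergency=800, investment=200, escrow=1050, payroll=850
Event 4 (withdraw 100 from escrow): escrow: 1050 - 100 = 950. Balances: emergency=800, investment=200, escrow=950, payroll=850
Event 5 (withdraw 250 from payroll): payroll: 850 - 250 = 600. Balances: emergency=800, investment=200, escrow=950, payroll=600

Final balance of escrow: 950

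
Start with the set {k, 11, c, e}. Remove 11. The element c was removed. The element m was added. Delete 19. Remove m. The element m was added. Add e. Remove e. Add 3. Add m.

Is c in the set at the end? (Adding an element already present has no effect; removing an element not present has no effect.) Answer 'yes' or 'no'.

Answer: no

Derivation:
Tracking the set through each operation:
Start: {11, c, e, k}
Event 1 (remove 11): removed. Set: {c, e, k}
Event 2 (remove c): removed. Set: {e, k}
Event 3 (add m): added. Set: {e, k, m}
Event 4 (remove 19): not present, no change. Set: {e, k, m}
Event 5 (remove m): removed. Set: {e, k}
Event 6 (add m): added. Set: {e, k, m}
Event 7 (add e): already present, no change. Set: {e, k, m}
Event 8 (remove e): removed. Set: {k, m}
Event 9 (add 3): added. Set: {3, k, m}
Event 10 (add m): already present, no change. Set: {3, k, m}

Final set: {3, k, m} (size 3)
c is NOT in the final set.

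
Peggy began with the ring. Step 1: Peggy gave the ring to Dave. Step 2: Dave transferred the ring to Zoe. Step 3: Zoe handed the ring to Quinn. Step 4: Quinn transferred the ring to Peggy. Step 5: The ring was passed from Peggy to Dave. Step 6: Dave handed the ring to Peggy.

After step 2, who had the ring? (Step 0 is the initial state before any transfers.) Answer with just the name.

Answer: Zoe

Derivation:
Tracking the ring holder through step 2:
After step 0 (start): Peggy
After step 1: Dave
After step 2: Zoe

At step 2, the holder is Zoe.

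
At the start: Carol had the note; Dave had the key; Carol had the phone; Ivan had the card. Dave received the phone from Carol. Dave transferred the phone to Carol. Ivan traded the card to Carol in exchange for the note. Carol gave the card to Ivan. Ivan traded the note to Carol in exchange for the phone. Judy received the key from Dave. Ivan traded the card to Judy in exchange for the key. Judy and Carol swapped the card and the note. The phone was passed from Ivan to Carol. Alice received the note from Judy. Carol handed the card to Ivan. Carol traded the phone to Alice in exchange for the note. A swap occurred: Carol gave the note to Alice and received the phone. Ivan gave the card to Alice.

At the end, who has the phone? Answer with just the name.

Answer: Carol

Derivation:
Tracking all object holders:
Start: note:Carol, key:Dave, phone:Carol, card:Ivan
Event 1 (give phone: Carol -> Dave). State: note:Carol, key:Dave, phone:Dave, card:Ivan
Event 2 (give phone: Dave -> Carol). State: note:Carol, key:Dave, phone:Carol, card:Ivan
Event 3 (swap card<->note: now card:Carol, note:Ivan). State: note:Ivan, key:Dave, phone:Carol, card:Carol
Event 4 (give card: Carol -> Ivan). State: note:Ivan, key:Dave, phone:Carol, card:Ivan
Event 5 (swap note<->phone: now note:Carol, phone:Ivan). State: note:Carol, key:Dave, phone:Ivan, card:Ivan
Event 6 (give key: Dave -> Judy). State: note:Carol, key:Judy, phone:Ivan, card:Ivan
Event 7 (swap card<->key: now card:Judy, key:Ivan). State: note:Carol, key:Ivan, phone:Ivan, card:Judy
Event 8 (swap card<->note: now card:Carol, note:Judy). State: note:Judy, key:Ivan, phone:Ivan, card:Carol
Event 9 (give phone: Ivan -> Carol). State: note:Judy, key:Ivan, phone:Carol, card:Carol
Event 10 (give note: Judy -> Alice). State: note:Alice, key:Ivan, phone:Carol, card:Carol
Event 11 (give card: Carol -> Ivan). State: note:Alice, key:Ivan, phone:Carol, card:Ivan
Event 12 (swap phone<->note: now phone:Alice, note:Carol). State: note:Carol, key:Ivan, phone:Alice, card:Ivan
Event 13 (swap note<->phone: now note:Alice, phone:Carol). State: note:Alice, key:Ivan, phone:Carol, card:Ivan
Event 14 (give card: Ivan -> Alice). State: note:Alice, key:Ivan, phone:Carol, card:Alice

Final state: note:Alice, key:Ivan, phone:Carol, card:Alice
The phone is held by Carol.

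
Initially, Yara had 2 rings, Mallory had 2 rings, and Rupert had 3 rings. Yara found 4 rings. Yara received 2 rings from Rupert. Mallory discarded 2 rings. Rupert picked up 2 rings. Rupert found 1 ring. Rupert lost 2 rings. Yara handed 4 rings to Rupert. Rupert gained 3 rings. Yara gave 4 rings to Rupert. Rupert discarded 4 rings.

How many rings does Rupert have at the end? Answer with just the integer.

Tracking counts step by step:
Start: Yara=2, Mallory=2, Rupert=3
Event 1 (Yara +4): Yara: 2 -> 6. State: Yara=6, Mallory=2, Rupert=3
Event 2 (Rupert -> Yara, 2): Rupert: 3 -> 1, Yara: 6 -> 8. State: Yara=8, Mallory=2, Rupert=1
Event 3 (Mallory -2): Mallory: 2 -> 0. State: Yara=8, Mallory=0, Rupert=1
Event 4 (Rupert +2): Rupert: 1 -> 3. State: Yara=8, Mallory=0, Rupert=3
Event 5 (Rupert +1): Rupert: 3 -> 4. State: Yara=8, Mallory=0, Rupert=4
Event 6 (Rupert -2): Rupert: 4 -> 2. State: Yara=8, Mallory=0, Rupert=2
Event 7 (Yara -> Rupert, 4): Yara: 8 -> 4, Rupert: 2 -> 6. State: Yara=4, Mallory=0, Rupert=6
Event 8 (Rupert +3): Rupert: 6 -> 9. State: Yara=4, Mallory=0, Rupert=9
Event 9 (Yara -> Rupert, 4): Yara: 4 -> 0, Rupert: 9 -> 13. State: Yara=0, Mallory=0, Rupert=13
Event 10 (Rupert -4): Rupert: 13 -> 9. State: Yara=0, Mallory=0, Rupert=9

Rupert's final count: 9

Answer: 9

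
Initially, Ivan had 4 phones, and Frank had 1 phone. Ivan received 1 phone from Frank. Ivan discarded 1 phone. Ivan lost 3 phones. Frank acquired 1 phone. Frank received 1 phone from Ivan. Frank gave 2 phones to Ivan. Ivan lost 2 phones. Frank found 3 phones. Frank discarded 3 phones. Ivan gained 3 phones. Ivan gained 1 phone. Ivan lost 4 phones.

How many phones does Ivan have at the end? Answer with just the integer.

Answer: 0

Derivation:
Tracking counts step by step:
Start: Ivan=4, Frank=1
Event 1 (Frank -> Ivan, 1): Frank: 1 -> 0, Ivan: 4 -> 5. State: Ivan=5, Frank=0
Event 2 (Ivan -1): Ivan: 5 -> 4. State: Ivan=4, Frank=0
Event 3 (Ivan -3): Ivan: 4 -> 1. State: Ivan=1, Frank=0
Event 4 (Frank +1): Frank: 0 -> 1. State: Ivan=1, Frank=1
Event 5 (Ivan -> Frank, 1): Ivan: 1 -> 0, Frank: 1 -> 2. State: Ivan=0, Frank=2
Event 6 (Frank -> Ivan, 2): Frank: 2 -> 0, Ivan: 0 -> 2. State: Ivan=2, Frank=0
Event 7 (Ivan -2): Ivan: 2 -> 0. State: Ivan=0, Frank=0
Event 8 (Frank +3): Frank: 0 -> 3. State: Ivan=0, Frank=3
Event 9 (Frank -3): Frank: 3 -> 0. State: Ivan=0, Frank=0
Event 10 (Ivan +3): Ivan: 0 -> 3. State: Ivan=3, Frank=0
Event 11 (Ivan +1): Ivan: 3 -> 4. State: Ivan=4, Frank=0
Event 12 (Ivan -4): Ivan: 4 -> 0. State: Ivan=0, Frank=0

Ivan's final count: 0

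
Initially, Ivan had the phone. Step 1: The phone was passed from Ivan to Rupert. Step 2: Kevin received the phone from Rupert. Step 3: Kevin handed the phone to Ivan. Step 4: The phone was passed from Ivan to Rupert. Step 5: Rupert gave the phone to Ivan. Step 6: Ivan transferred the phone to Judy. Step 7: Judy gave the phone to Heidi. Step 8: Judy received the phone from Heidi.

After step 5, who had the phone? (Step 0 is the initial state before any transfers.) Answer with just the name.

Answer: Ivan

Derivation:
Tracking the phone holder through step 5:
After step 0 (start): Ivan
After step 1: Rupert
After step 2: Kevin
After step 3: Ivan
After step 4: Rupert
After step 5: Ivan

At step 5, the holder is Ivan.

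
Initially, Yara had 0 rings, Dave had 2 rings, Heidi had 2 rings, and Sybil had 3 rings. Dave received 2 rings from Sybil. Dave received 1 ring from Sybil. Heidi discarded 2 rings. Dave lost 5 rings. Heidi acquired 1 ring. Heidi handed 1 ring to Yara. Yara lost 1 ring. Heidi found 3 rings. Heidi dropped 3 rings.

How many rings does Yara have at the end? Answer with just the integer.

Answer: 0

Derivation:
Tracking counts step by step:
Start: Yara=0, Dave=2, Heidi=2, Sybil=3
Event 1 (Sybil -> Dave, 2): Sybil: 3 -> 1, Dave: 2 -> 4. State: Yara=0, Dave=4, Heidi=2, Sybil=1
Event 2 (Sybil -> Dave, 1): Sybil: 1 -> 0, Dave: 4 -> 5. State: Yara=0, Dave=5, Heidi=2, Sybil=0
Event 3 (Heidi -2): Heidi: 2 -> 0. State: Yara=0, Dave=5, Heidi=0, Sybil=0
Event 4 (Dave -5): Dave: 5 -> 0. State: Yara=0, Dave=0, Heidi=0, Sybil=0
Event 5 (Heidi +1): Heidi: 0 -> 1. State: Yara=0, Dave=0, Heidi=1, Sybil=0
Event 6 (Heidi -> Yara, 1): Heidi: 1 -> 0, Yara: 0 -> 1. State: Yara=1, Dave=0, Heidi=0, Sybil=0
Event 7 (Yara -1): Yara: 1 -> 0. State: Yara=0, Dave=0, Heidi=0, Sybil=0
Event 8 (Heidi +3): Heidi: 0 -> 3. State: Yara=0, Dave=0, Heidi=3, Sybil=0
Event 9 (Heidi -3): Heidi: 3 -> 0. State: Yara=0, Dave=0, Heidi=0, Sybil=0

Yara's final count: 0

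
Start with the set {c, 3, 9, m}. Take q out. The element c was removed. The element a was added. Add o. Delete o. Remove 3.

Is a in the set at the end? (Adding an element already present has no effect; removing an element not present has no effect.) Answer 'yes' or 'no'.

Answer: yes

Derivation:
Tracking the set through each operation:
Start: {3, 9, c, m}
Event 1 (remove q): not present, no change. Set: {3, 9, c, m}
Event 2 (remove c): removed. Set: {3, 9, m}
Event 3 (add a): added. Set: {3, 9, a, m}
Event 4 (add o): added. Set: {3, 9, a, m, o}
Event 5 (remove o): removed. Set: {3, 9, a, m}
Event 6 (remove 3): removed. Set: {9, a, m}

Final set: {9, a, m} (size 3)
a is in the final set.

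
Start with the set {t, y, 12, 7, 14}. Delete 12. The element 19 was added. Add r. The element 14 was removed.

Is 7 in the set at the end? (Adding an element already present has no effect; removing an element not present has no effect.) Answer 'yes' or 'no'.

Tracking the set through each operation:
Start: {12, 14, 7, t, y}
Event 1 (remove 12): removed. Set: {14, 7, t, y}
Event 2 (add 19): added. Set: {14, 19, 7, t, y}
Event 3 (add r): added. Set: {14, 19, 7, r, t, y}
Event 4 (remove 14): removed. Set: {19, 7, r, t, y}

Final set: {19, 7, r, t, y} (size 5)
7 is in the final set.

Answer: yes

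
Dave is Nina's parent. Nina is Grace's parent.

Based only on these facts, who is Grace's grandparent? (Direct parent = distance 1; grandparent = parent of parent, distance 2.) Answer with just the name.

Reconstructing the parent chain from the given facts:
  Dave -> Nina -> Grace
(each arrow means 'parent of the next')
Positions in the chain (0 = top):
  position of Dave: 0
  position of Nina: 1
  position of Grace: 2

Grace is at position 2; the grandparent is 2 steps up the chain, i.e. position 0: Dave.

Answer: Dave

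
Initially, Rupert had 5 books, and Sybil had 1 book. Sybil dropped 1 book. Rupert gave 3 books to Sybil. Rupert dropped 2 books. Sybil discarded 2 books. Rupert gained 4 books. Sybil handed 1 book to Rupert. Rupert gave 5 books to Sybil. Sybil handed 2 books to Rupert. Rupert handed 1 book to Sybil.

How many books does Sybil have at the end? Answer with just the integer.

Answer: 4

Derivation:
Tracking counts step by step:
Start: Rupert=5, Sybil=1
Event 1 (Sybil -1): Sybil: 1 -> 0. State: Rupert=5, Sybil=0
Event 2 (Rupert -> Sybil, 3): Rupert: 5 -> 2, Sybil: 0 -> 3. State: Rupert=2, Sybil=3
Event 3 (Rupert -2): Rupert: 2 -> 0. State: Rupert=0, Sybil=3
Event 4 (Sybil -2): Sybil: 3 -> 1. State: Rupert=0, Sybil=1
Event 5 (Rupert +4): Rupert: 0 -> 4. State: Rupert=4, Sybil=1
Event 6 (Sybil -> Rupert, 1): Sybil: 1 -> 0, Rupert: 4 -> 5. State: Rupert=5, Sybil=0
Event 7 (Rupert -> Sybil, 5): Rupert: 5 -> 0, Sybil: 0 -> 5. State: Rupert=0, Sybil=5
Event 8 (Sybil -> Rupert, 2): Sybil: 5 -> 3, Rupert: 0 -> 2. State: Rupert=2, Sybil=3
Event 9 (Rupert -> Sybil, 1): Rupert: 2 -> 1, Sybil: 3 -> 4. State: Rupert=1, Sybil=4

Sybil's final count: 4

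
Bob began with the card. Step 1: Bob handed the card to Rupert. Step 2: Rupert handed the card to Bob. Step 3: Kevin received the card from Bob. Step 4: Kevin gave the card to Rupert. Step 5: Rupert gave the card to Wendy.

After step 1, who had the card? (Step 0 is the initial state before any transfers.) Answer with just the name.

Answer: Rupert

Derivation:
Tracking the card holder through step 1:
After step 0 (start): Bob
After step 1: Rupert

At step 1, the holder is Rupert.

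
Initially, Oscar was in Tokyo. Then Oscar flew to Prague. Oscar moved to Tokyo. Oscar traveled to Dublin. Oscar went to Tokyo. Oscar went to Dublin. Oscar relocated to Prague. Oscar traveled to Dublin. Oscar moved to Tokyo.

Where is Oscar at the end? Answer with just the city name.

Tracking Oscar's location:
Start: Oscar is in Tokyo.
After move 1: Tokyo -> Prague. Oscar is in Prague.
After move 2: Prague -> Tokyo. Oscar is in Tokyo.
After move 3: Tokyo -> Dublin. Oscar is in Dublin.
After move 4: Dublin -> Tokyo. Oscar is in Tokyo.
After move 5: Tokyo -> Dublin. Oscar is in Dublin.
After move 6: Dublin -> Prague. Oscar is in Prague.
After move 7: Prague -> Dublin. Oscar is in Dublin.
After move 8: Dublin -> Tokyo. Oscar is in Tokyo.

Answer: Tokyo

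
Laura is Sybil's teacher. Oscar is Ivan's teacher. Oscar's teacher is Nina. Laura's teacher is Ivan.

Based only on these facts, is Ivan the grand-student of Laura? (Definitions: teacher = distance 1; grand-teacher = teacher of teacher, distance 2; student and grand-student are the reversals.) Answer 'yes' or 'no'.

Answer: no

Derivation:
Reconstructing the teacher chain from the given facts:
  Nina -> Oscar -> Ivan -> Laura -> Sybil
(each arrow means 'teacher of the next')
Positions in the chain (0 = top):
  position of Nina: 0
  position of Oscar: 1
  position of Ivan: 2
  position of Laura: 3
  position of Sybil: 4

Ivan is at position 2, Laura is at position 3; signed distance (j - i) = 1.
'grand-student' requires j - i = -2. Actual distance is 1, so the relation does NOT hold.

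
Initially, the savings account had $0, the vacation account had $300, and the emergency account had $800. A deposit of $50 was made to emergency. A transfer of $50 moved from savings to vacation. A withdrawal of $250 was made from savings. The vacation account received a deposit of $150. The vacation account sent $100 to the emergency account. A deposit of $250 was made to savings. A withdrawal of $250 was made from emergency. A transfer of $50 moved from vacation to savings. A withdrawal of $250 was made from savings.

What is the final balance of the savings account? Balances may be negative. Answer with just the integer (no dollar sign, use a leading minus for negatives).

Tracking account balances step by step:
Start: savings=0, vacation=300, emergency=800
Event 1 (deposit 50 to emergency): emergency: 800 + 50 = 850. Balances: savings=0, vacation=300, emergency=850
Event 2 (transfer 50 savings -> vacation): savings: 0 - 50 = -50, vacation: 300 + 50 = 350. Balances: savings=-50, vacation=350, emergency=850
Event 3 (withdraw 250 from savings): savings: -50 - 250 = -300. Balances: savings=-300, vacation=350, emergency=850
Event 4 (deposit 150 to vacation): vacation: 350 + 150 = 500. Balances: savings=-300, vacation=500, emergency=850
Event 5 (transfer 100 vacation -> emergency): vacation: 500 - 100 = 400, emergency: 850 + 100 = 950. Balances: savings=-300, vacation=400, emergency=950
Event 6 (deposit 250 to savings): savings: -300 + 250 = -50. Balances: savings=-50, vacation=400, emergency=950
Event 7 (withdraw 250 from emergency): emergency: 950 - 250 = 700. Balances: savings=-50, vacation=400, emergency=700
Event 8 (transfer 50 vacation -> savings): vacation: 400 - 50 = 350, savings: -50 + 50 = 0. Balances: savings=0, vacation=350, emergency=700
Event 9 (withdraw 250 from savings): savings: 0 - 250 = -250. Balances: savings=-250, vacation=350, emergency=700

Final balance of savings: -250

Answer: -250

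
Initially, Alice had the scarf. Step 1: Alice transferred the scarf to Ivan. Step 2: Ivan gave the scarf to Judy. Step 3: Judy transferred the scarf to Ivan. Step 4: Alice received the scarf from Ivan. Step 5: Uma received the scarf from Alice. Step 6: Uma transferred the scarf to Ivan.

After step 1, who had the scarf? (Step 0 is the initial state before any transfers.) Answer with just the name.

Answer: Ivan

Derivation:
Tracking the scarf holder through step 1:
After step 0 (start): Alice
After step 1: Ivan

At step 1, the holder is Ivan.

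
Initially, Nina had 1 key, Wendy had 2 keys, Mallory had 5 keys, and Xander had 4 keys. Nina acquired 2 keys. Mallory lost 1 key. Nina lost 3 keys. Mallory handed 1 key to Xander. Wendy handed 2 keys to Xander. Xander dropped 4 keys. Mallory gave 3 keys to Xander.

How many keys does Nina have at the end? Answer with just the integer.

Answer: 0

Derivation:
Tracking counts step by step:
Start: Nina=1, Wendy=2, Mallory=5, Xander=4
Event 1 (Nina +2): Nina: 1 -> 3. State: Nina=3, Wendy=2, Mallory=5, Xander=4
Event 2 (Mallory -1): Mallory: 5 -> 4. State: Nina=3, Wendy=2, Mallory=4, Xander=4
Event 3 (Nina -3): Nina: 3 -> 0. State: Nina=0, Wendy=2, Mallory=4, Xander=4
Event 4 (Mallory -> Xander, 1): Mallory: 4 -> 3, Xander: 4 -> 5. State: Nina=0, Wendy=2, Mallory=3, Xander=5
Event 5 (Wendy -> Xander, 2): Wendy: 2 -> 0, Xander: 5 -> 7. State: Nina=0, Wendy=0, Mallory=3, Xander=7
Event 6 (Xander -4): Xander: 7 -> 3. State: Nina=0, Wendy=0, Mallory=3, Xander=3
Event 7 (Mallory -> Xander, 3): Mallory: 3 -> 0, Xander: 3 -> 6. State: Nina=0, Wendy=0, Mallory=0, Xander=6

Nina's final count: 0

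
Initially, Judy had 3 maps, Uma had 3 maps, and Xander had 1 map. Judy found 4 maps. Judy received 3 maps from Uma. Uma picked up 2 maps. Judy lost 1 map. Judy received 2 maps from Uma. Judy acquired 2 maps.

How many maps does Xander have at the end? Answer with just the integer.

Answer: 1

Derivation:
Tracking counts step by step:
Start: Judy=3, Uma=3, Xander=1
Event 1 (Judy +4): Judy: 3 -> 7. State: Judy=7, Uma=3, Xander=1
Event 2 (Uma -> Judy, 3): Uma: 3 -> 0, Judy: 7 -> 10. State: Judy=10, Uma=0, Xander=1
Event 3 (Uma +2): Uma: 0 -> 2. State: Judy=10, Uma=2, Xander=1
Event 4 (Judy -1): Judy: 10 -> 9. State: Judy=9, Uma=2, Xander=1
Event 5 (Uma -> Judy, 2): Uma: 2 -> 0, Judy: 9 -> 11. State: Judy=11, Uma=0, Xander=1
Event 6 (Judy +2): Judy: 11 -> 13. State: Judy=13, Uma=0, Xander=1

Xander's final count: 1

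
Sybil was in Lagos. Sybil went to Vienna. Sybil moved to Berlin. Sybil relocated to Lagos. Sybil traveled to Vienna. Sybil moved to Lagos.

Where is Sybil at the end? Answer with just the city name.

Tracking Sybil's location:
Start: Sybil is in Lagos.
After move 1: Lagos -> Vienna. Sybil is in Vienna.
After move 2: Vienna -> Berlin. Sybil is in Berlin.
After move 3: Berlin -> Lagos. Sybil is in Lagos.
After move 4: Lagos -> Vienna. Sybil is in Vienna.
After move 5: Vienna -> Lagos. Sybil is in Lagos.

Answer: Lagos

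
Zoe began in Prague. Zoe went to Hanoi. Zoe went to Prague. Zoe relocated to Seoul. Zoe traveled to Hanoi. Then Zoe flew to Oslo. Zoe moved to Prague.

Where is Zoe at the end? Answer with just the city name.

Answer: Prague

Derivation:
Tracking Zoe's location:
Start: Zoe is in Prague.
After move 1: Prague -> Hanoi. Zoe is in Hanoi.
After move 2: Hanoi -> Prague. Zoe is in Prague.
After move 3: Prague -> Seoul. Zoe is in Seoul.
After move 4: Seoul -> Hanoi. Zoe is in Hanoi.
After move 5: Hanoi -> Oslo. Zoe is in Oslo.
After move 6: Oslo -> Prague. Zoe is in Prague.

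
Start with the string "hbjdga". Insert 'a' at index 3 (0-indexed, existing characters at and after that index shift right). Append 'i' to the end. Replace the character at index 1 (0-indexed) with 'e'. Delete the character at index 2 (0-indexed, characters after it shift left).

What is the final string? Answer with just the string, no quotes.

Answer: headgai

Derivation:
Applying each edit step by step:
Start: "hbjdga"
Op 1 (insert 'a' at idx 3): "hbjdga" -> "hbjadga"
Op 2 (append 'i'): "hbjadga" -> "hbjadgai"
Op 3 (replace idx 1: 'b' -> 'e'): "hbjadgai" -> "hejadgai"
Op 4 (delete idx 2 = 'j'): "hejadgai" -> "headgai"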